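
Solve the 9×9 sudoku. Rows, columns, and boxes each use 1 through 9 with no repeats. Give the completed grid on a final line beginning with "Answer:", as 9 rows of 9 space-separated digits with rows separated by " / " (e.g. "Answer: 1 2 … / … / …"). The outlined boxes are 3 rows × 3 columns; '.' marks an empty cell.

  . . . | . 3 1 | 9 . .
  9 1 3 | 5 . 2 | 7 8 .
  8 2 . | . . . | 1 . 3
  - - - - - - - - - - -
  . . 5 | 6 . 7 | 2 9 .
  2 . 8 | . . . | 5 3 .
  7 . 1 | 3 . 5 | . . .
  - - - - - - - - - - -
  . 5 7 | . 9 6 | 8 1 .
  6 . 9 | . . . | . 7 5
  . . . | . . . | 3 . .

Step 1. [r8c7∈{4}] r8c7 has the single candidate 4, so r8c7=4.
Step 2. [r9c3∈{2,4}] col 3 places 2 nowhere but r9c3 ⇒ r9c3=2.
Step 3. [r6c7∈{6}] r6c7 has the single candidate 6. So r6c7=6.
Step 4. [r6c8∈{4}] nothing but 4 survives at r6c8. So r6c8=4.
Step 5. [r9c5∈{1,4,5,7,8}] across row 9, 5 lands solely at r9c5. So r9c5=5.
Step 6. [r9c4∈{1,4,7,8}] across row 9, 7 lands solely at r9c4. So r9c4=7.
Step 7. [r5c2∈{4,6,9}] row 5 places 6 nowhere but r5c2 ⇒ r5c2=6.
Step 8. [r7c1∈{3,4}] r7c1 is the only open cell in row 7 admitting 3, so r7c1=3.
Step 9. [r7c4∈{2,4}] in row 7, 4 fits only at r7c4, so r7c4=4.
Step 10. [r9c6∈{8}] nothing but 8 survives at r9c6. So r9c6=8.
Step 11. [r4c1∈{4}] only 4 remains possible at r4c1, so r4c1=4.
Step 12. [r1c8∈{2,5,6}] in col 8, 2 fits only at r1c8, so r1c8=2.
Step 13. [r6c5∈{2,8}] 2 has one home in row 6: r6c5. So r6c5=2.
Step 14. [r8c5∈{1}] r8c5 is down to just 1, so r8c5=1.
Step 15. [r5c5∈{4}] r5c5 has the single candidate 4. So r5c5=4.
Step 16. [r3c6∈{4,9}] in col 6, 4 fits only at r3c6 ⇒ r3c6=4.
Step 17. [r3c3∈{6}] nothing but 6 survives at r3c3 ⇒ r3c3=6.
Step 18. [r1c9∈{4,6}] r1c9 is the only open cell in row 1 admitting 6. So r1c9=6.
Step 19. [r5c4∈{1,9}] col 4 places 1 nowhere but r5c4. So r5c4=1.
Step 20. [r4c5∈{8}] r4c5 has the single candidate 8. So r4c5=8.
Step 21. [r1c3∈{4}] r1c3 has the single candidate 4, so r1c3=4.
Step 22. [r6c9∈{8}] nothing but 8 survives at r6c9, so r6c9=8.
Step 23. [r1c4∈{8}] r1c4 has the single candidate 8, so r1c4=8.
Step 24. [r3c5∈{7}] r3c5 is down to just 7 ⇒ r3c5=7.
Step 25. [r4c2∈{3}] r4c2 has the single candidate 3 ⇒ r4c2=3.
Step 26. [r8c4∈{2}] only 2 remains possible at r8c4, so r8c4=2.
Step 27. [r9c8∈{6}] r9c8's peers cover all but 6 ⇒ r9c8=6.
Step 28. [r9c9∈{9}] nothing but 9 survives at r9c9. So r9c9=9.
Step 29. [r9c2∈{4}] r9c2's peers cover all but 4, so r9c2=4.
Step 30. [r2c9∈{4}] r2c9 is down to just 4 ⇒ r2c9=4.
Step 31. [r7c9∈{2}] r7c9 has the single candidate 2 ⇒ r7c9=2.
Step 32. [r3c8∈{5}] only 5 remains possible at r3c8 ⇒ r3c8=5.
Step 33. [r3c4∈{9}] r3c4 is down to just 9. So r3c4=9.
Step 34. [r6c2∈{9}] r6c2's peers cover all but 9. So r6c2=9.
Step 35. [r1c2∈{7}] r1c2 has the single candidate 7. So r1c2=7.
Step 36. [r9c1∈{1}] nothing but 1 survives at r9c1 ⇒ r9c1=1.
Step 37. [r5c9∈{7}] r5c9's peers cover all but 7. So r5c9=7.
Step 38. [r8c6∈{3}] r8c6 is down to just 3, so r8c6=3.
Step 39. [r1c1∈{5}] nothing but 5 survives at r1c1. So r1c1=5.
Step 40. [r2c5∈{6}] r2c5's peers cover all but 6 ⇒ r2c5=6.
Step 41. [r5c6∈{9}] nothing but 9 survives at r5c6 ⇒ r5c6=9.
Step 42. [r4c9∈{1}] nothing but 1 survives at r4c9, so r4c9=1.
Step 43. [r8c2∈{8}] r8c2's peers cover all but 8. So r8c2=8.

Answer: 5 7 4 8 3 1 9 2 6 / 9 1 3 5 6 2 7 8 4 / 8 2 6 9 7 4 1 5 3 / 4 3 5 6 8 7 2 9 1 / 2 6 8 1 4 9 5 3 7 / 7 9 1 3 2 5 6 4 8 / 3 5 7 4 9 6 8 1 2 / 6 8 9 2 1 3 4 7 5 / 1 4 2 7 5 8 3 6 9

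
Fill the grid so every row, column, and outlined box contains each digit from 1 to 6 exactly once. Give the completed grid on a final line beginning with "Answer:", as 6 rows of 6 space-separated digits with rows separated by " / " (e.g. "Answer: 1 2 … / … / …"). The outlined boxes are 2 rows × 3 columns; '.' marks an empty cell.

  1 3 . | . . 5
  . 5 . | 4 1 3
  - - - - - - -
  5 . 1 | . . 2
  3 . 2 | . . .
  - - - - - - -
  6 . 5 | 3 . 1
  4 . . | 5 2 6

Step 1. [r3c4∈{6}] only 6 remains possible at r3c4 ⇒ r3c4=6.
Step 2. [r4c6∈{4}] r4c6 is down to just 4 ⇒ r4c6=4.
Step 3. [r1c5∈{6}] r1c5 is down to just 6. So r1c5=6.
Step 4. [r1c3∈{4}] r1c3's peers cover all but 4. So r1c3=4.
Step 5. [r3c2∈{4}] r3c2 is down to just 4, so r3c2=4.
Step 6. [r6c3∈{3}] r6c3's peers cover all but 3 ⇒ r6c3=3.
Step 7. [r6c2∈{1}] only 1 remains possible at r6c2, so r6c2=1.
Step 8. [r2c3∈{6}] r2c3's peers cover all but 6 ⇒ r2c3=6.
Step 9. [r4c2∈{6}] r4c2's peers cover all but 6, so r4c2=6.
Step 10. [r5c5∈{4}] nothing but 4 survives at r5c5. So r5c5=4.
Step 11. [r1c4∈{2}] nothing but 2 survives at r1c4 ⇒ r1c4=2.
Step 12. [r5c2∈{2}] nothing but 2 survives at r5c2. So r5c2=2.
Step 13. [r4c5∈{5}] r4c5 is down to just 5 ⇒ r4c5=5.
Step 14. [r2c1∈{2}] r2c1 is down to just 2, so r2c1=2.
Step 15. [r3c5∈{3}] r3c5 is down to just 3, so r3c5=3.
Step 16. [r4c4∈{1}] nothing but 1 survives at r4c4. So r4c4=1.

Answer: 1 3 4 2 6 5 / 2 5 6 4 1 3 / 5 4 1 6 3 2 / 3 6 2 1 5 4 / 6 2 5 3 4 1 / 4 1 3 5 2 6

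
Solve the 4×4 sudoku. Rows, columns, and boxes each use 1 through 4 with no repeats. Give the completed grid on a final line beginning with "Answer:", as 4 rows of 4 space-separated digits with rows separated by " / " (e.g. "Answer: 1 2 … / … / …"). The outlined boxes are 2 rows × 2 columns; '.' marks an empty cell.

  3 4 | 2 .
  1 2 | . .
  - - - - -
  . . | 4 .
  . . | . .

Step 1. [r4c3∈{1,3}] in col 3, 1 fits only at r4c3. So r4c3=1.
Step 2. [r3c1∈{2}] nothing but 2 survives at r3c1, so r3c1=2.
Step 3. [r3c4∈{3}] only 3 remains possible at r3c4, so r3c4=3.
Step 4. [r4c1∈{4}] r4c1 is down to just 4 ⇒ r4c1=4.
Step 5. [r1c4∈{1}] nothing but 1 survives at r1c4, so r1c4=1.
Step 6. [r4c4∈{2}] r4c4 is down to just 2 ⇒ r4c4=2.
Step 7. [r3c2∈{1}] r3c2's peers cover all but 1, so r3c2=1.
Step 8. [r2c3∈{3}] only 3 remains possible at r2c3, so r2c3=3.
Step 9. [r4c2∈{3}] only 3 remains possible at r4c2. So r4c2=3.
Step 10. [r2c4∈{4}] r2c4 has the single candidate 4 ⇒ r2c4=4.

Answer: 3 4 2 1 / 1 2 3 4 / 2 1 4 3 / 4 3 1 2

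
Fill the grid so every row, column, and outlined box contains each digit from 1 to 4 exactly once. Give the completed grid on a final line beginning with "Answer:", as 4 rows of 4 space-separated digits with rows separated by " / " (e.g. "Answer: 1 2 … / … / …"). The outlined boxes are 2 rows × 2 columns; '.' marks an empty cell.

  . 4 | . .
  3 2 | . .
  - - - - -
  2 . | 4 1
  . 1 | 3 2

Step 1. [r1c3∈{1,2}] in row 1, 2 fits only at r1c3, so r1c3=2.
Step 2. [r2c3∈{1}] r2c3 has the single candidate 1. So r2c3=1.
Step 3. [r1c1∈{1}] r1c1 has the single candidate 1. So r1c1=1.
Step 4. [r1c4∈{3}] r1c4 is down to just 3. So r1c4=3.
Step 5. [r4c1∈{4}] r4c1 is down to just 4 ⇒ r4c1=4.
Step 6. [r3c2∈{3}] nothing but 3 survives at r3c2 ⇒ r3c2=3.
Step 7. [r2c4∈{4}] r2c4 is down to just 4. So r2c4=4.

Answer: 1 4 2 3 / 3 2 1 4 / 2 3 4 1 / 4 1 3 2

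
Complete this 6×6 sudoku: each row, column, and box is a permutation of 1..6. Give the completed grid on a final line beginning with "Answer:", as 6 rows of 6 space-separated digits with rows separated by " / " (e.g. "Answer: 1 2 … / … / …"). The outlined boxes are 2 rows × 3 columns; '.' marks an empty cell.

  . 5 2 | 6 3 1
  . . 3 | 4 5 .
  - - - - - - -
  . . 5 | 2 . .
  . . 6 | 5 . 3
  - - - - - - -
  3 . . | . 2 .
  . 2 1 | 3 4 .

Step 1. [r4c5∈{1}] r4c5's peers cover all but 1. So r4c5=1.
Step 2. [r4c2∈{4}] r4c2 is down to just 4, so r4c2=4.
Step 3. [r5c2∈{6}] r5c2 has the single candidate 6. So r5c2=6.
Step 4. [r3c1∈{1}] r3c1 is down to just 1 ⇒ r3c1=1.
Step 5. [r6c6∈{5,6}] 6 has one home in row 6: r6c6, so r6c6=6.
Step 6. [r2c1∈{6}] r2c1 is down to just 6. So r2c1=6.
Step 7. [r2c2∈{1}] nothing but 1 survives at r2c2, so r2c2=1.
Step 8. [r3c2∈{3}] r3c2 has the single candidate 3 ⇒ r3c2=3.
Step 9. [r1c1∈{4}] nothing but 4 survives at r1c1. So r1c1=4.
Step 10. [r2c6∈{2}] r2c6 has the single candidate 2 ⇒ r2c6=2.
Step 11. [r3c5∈{6}] r3c5's peers cover all but 6, so r3c5=6.
Step 12. [r6c1∈{5}] only 5 remains possible at r6c1, so r6c1=5.
Step 13. [r5c3∈{4}] r5c3's peers cover all but 4. So r5c3=4.
Step 14. [r4c1∈{2}] r4c1 has the single candidate 2, so r4c1=2.
Step 15. [r5c4∈{1}] r5c4 has the single candidate 1. So r5c4=1.
Step 16. [r3c6∈{4}] r3c6 has the single candidate 4. So r3c6=4.
Step 17. [r5c6∈{5}] r5c6's peers cover all but 5 ⇒ r5c6=5.

Answer: 4 5 2 6 3 1 / 6 1 3 4 5 2 / 1 3 5 2 6 4 / 2 4 6 5 1 3 / 3 6 4 1 2 5 / 5 2 1 3 4 6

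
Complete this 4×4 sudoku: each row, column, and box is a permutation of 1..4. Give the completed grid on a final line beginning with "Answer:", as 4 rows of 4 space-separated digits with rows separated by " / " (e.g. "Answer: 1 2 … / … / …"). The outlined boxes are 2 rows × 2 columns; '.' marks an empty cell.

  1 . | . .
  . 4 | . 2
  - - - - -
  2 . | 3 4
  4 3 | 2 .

Step 1. [r2c1∈{3}] r2c1 has the single candidate 3, so r2c1=3.
Step 2. [r3c2∈{1}] only 1 remains possible at r3c2. So r3c2=1.
Step 3. [r1c4∈{3}] r1c4 has the single candidate 3 ⇒ r1c4=3.
Step 4. [r2c3∈{1}] r2c3 has the single candidate 1. So r2c3=1.
Step 5. [r1c2∈{2}] nothing but 2 survives at r1c2, so r1c2=2.
Step 6. [r4c4∈{1}] r4c4's peers cover all but 1. So r4c4=1.
Step 7. [r1c3∈{4}] only 4 remains possible at r1c3 ⇒ r1c3=4.

Answer: 1 2 4 3 / 3 4 1 2 / 2 1 3 4 / 4 3 2 1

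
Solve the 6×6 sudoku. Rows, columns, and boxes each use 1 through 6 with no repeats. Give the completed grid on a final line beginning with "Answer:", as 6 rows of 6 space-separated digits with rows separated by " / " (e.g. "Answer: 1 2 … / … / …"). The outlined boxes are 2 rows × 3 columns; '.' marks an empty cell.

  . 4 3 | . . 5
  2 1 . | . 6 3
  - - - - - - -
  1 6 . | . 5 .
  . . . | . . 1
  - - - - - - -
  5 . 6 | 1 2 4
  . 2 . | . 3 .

Step 1. [r4c4∈{2,3,4,6}] across row 4, 6 lands solely at r4c4. So r4c4=6.
Step 2. [r4c3∈{2,4,5}] in row 4, 2 fits only at r4c3, so r4c3=2.
Step 3. [r3c3∈{4}] r3c3 is down to just 4, so r3c3=4.
Step 4. [r3c4∈{2,3}] row 3 places 3 nowhere but r3c4 ⇒ r3c4=3.
Step 5. [r5c2∈{3}] only 3 remains possible at r5c2 ⇒ r5c2=3.
Step 6. [r4c5∈{4}] nothing but 4 survives at r4c5. So r4c5=4.
Step 7. [r6c6∈{6}] nothing but 6 survives at r6c6, so r6c6=6.
Step 8. [r4c2∈{5}] nothing but 5 survives at r4c2. So r4c2=5.
Step 9. [r3c6∈{2}] only 2 remains possible at r3c6 ⇒ r3c6=2.
Step 10. [r2c4∈{4}] r2c4's peers cover all but 4 ⇒ r2c4=4.
Step 11. [r1c5∈{1}] nothing but 1 survives at r1c5. So r1c5=1.
Step 12. [r1c4∈{2}] r1c4 is down to just 2. So r1c4=2.
Step 13. [r4c1∈{3}] r4c1's peers cover all but 3, so r4c1=3.
Step 14. [r6c4∈{5}] r6c4 is down to just 5. So r6c4=5.
Step 15. [r1c1∈{6}] nothing but 6 survives at r1c1 ⇒ r1c1=6.
Step 16. [r6c3∈{1}] r6c3 is down to just 1, so r6c3=1.
Step 17. [r2c3∈{5}] r2c3 has the single candidate 5 ⇒ r2c3=5.
Step 18. [r6c1∈{4}] only 4 remains possible at r6c1 ⇒ r6c1=4.

Answer: 6 4 3 2 1 5 / 2 1 5 4 6 3 / 1 6 4 3 5 2 / 3 5 2 6 4 1 / 5 3 6 1 2 4 / 4 2 1 5 3 6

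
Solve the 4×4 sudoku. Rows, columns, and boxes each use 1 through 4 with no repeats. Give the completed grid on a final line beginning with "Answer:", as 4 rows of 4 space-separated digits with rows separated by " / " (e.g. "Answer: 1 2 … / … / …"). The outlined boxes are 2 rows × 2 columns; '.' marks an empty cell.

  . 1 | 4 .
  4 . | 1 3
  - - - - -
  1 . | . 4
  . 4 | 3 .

Step 1. [r4c1∈{2}] r4c1's peers cover all but 2, so r4c1=2.
Step 2. [r2c2∈{2}] r2c2 has the single candidate 2 ⇒ r2c2=2.
Step 3. [r1c4∈{2}] r1c4 has the single candidate 2, so r1c4=2.
Step 4. [r3c2∈{3}] r3c2's peers cover all but 3, so r3c2=3.
Step 5. [r4c4∈{1}] nothing but 1 survives at r4c4 ⇒ r4c4=1.
Step 6. [r1c1∈{3}] r1c1 has the single candidate 3 ⇒ r1c1=3.
Step 7. [r3c3∈{2}] r3c3 has the single candidate 2, so r3c3=2.

Answer: 3 1 4 2 / 4 2 1 3 / 1 3 2 4 / 2 4 3 1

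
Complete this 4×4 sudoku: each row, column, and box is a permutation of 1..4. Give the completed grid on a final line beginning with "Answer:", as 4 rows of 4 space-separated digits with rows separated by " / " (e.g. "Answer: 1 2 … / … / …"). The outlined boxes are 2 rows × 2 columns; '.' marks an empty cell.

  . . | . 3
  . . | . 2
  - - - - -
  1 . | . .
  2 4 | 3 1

Step 1. [r1c1∈{4}] nothing but 4 survives at r1c1 ⇒ r1c1=4.
Step 2. [r1c3∈{1}] r1c3 has the single candidate 1. So r1c3=1.
Step 3. [r2c1∈{3}] r2c1 has the single candidate 3. So r2c1=3.
Step 4. [r3c4∈{4}] r3c4's peers cover all but 4, so r3c4=4.
Step 5. [r3c3∈{2}] nothing but 2 survives at r3c3 ⇒ r3c3=2.
Step 6. [r3c2∈{3}] r3c2 has the single candidate 3. So r3c2=3.
Step 7. [r1c2∈{2}] r1c2 is down to just 2. So r1c2=2.
Step 8. [r2c3∈{4}] r2c3's peers cover all but 4 ⇒ r2c3=4.
Step 9. [r2c2∈{1}] r2c2 has the single candidate 1 ⇒ r2c2=1.

Answer: 4 2 1 3 / 3 1 4 2 / 1 3 2 4 / 2 4 3 1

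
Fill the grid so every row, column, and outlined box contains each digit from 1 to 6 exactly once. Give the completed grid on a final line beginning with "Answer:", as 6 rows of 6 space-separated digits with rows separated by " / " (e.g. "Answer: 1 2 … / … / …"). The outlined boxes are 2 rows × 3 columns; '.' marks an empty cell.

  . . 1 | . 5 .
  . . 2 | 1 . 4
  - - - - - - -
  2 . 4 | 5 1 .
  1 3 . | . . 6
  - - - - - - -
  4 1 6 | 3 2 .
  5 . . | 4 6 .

Step 1. [r1c4∈{2,6}] r1c4 is the only open cell in col 4 admitting 6 ⇒ r1c4=6.
Step 2. [r1c1∈{3}] r1c1's peers cover all but 3, so r1c1=3.
Step 3. [r2c1∈{6}] r2c1 is down to just 6, so r2c1=6.
Step 4. [r2c2∈{5}] only 5 remains possible at r2c2. So r2c2=5.
Step 5. [r2c5∈{3}] r2c5 has the single candidate 3 ⇒ r2c5=3.
Step 6. [r4c3∈{5}] r4c3 has the single candidate 5, so r4c3=5.
Step 7. [r1c6∈{2}] nothing but 2 survives at r1c6 ⇒ r1c6=2.
Step 8. [r6c3∈{3}] r6c3's peers cover all but 3, so r6c3=3.
Step 9. [r3c2∈{6}] r3c2's peers cover all but 6, so r3c2=6.
Step 10. [r6c6∈{1}] r6c6 has the single candidate 1. So r6c6=1.
Step 11. [r6c2∈{2}] only 2 remains possible at r6c2 ⇒ r6c2=2.
Step 12. [r5c6∈{5}] only 5 remains possible at r5c6. So r5c6=5.
Step 13. [r3c6∈{3}] only 3 remains possible at r3c6 ⇒ r3c6=3.
Step 14. [r4c4∈{2}] r4c4 has the single candidate 2. So r4c4=2.
Step 15. [r4c5∈{4}] nothing but 4 survives at r4c5, so r4c5=4.
Step 16. [r1c2∈{4}] nothing but 4 survives at r1c2, so r1c2=4.

Answer: 3 4 1 6 5 2 / 6 5 2 1 3 4 / 2 6 4 5 1 3 / 1 3 5 2 4 6 / 4 1 6 3 2 5 / 5 2 3 4 6 1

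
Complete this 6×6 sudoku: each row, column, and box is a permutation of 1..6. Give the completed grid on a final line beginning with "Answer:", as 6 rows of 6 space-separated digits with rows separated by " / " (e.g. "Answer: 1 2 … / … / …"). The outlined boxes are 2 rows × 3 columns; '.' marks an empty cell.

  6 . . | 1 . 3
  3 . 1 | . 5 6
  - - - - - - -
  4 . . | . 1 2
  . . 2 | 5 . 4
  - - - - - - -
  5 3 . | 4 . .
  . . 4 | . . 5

Step 1. [r5c5∈{2,6}] across row 5, 2 lands solely at r5c5 ⇒ r5c5=2.
Step 2. [r1c2∈{2,4,5}] across row 1, 2 lands solely at r1c2 ⇒ r1c2=2.
Step 3. [r3c3∈{3,5,6}] in col 3, 3 fits only at r3c3 ⇒ r3c3=3.
Step 4. [r3c4∈{6}] r3c4 has the single candidate 6, so r3c4=6.
Step 5. [r6c5∈{3,6}] 6 has one home in col 5: r6c5. So r6c5=6.
Step 6. [r4c1∈{1}] nothing but 1 survives at r4c1 ⇒ r4c1=1.
Step 7. [r1c5∈{4}] r1c5's peers cover all but 4, so r1c5=4.
Step 8. [r1c3∈{5}] r1c3's peers cover all but 5. So r1c3=5.
Step 9. [r5c6∈{1}] r5c6 has the single candidate 1, so r5c6=1.
Step 10. [r6c1∈{2}] only 2 remains possible at r6c1 ⇒ r6c1=2.
Step 11. [r5c3∈{6}] nothing but 6 survives at r5c3 ⇒ r5c3=6.
Step 12. [r2c4∈{2}] only 2 remains possible at r2c4, so r2c4=2.
Step 13. [r4c2∈{6}] r4c2 has the single candidate 6 ⇒ r4c2=6.
Step 14. [r4c5∈{3}] nothing but 3 survives at r4c5, so r4c5=3.
Step 15. [r3c2∈{5}] r3c2's peers cover all but 5. So r3c2=5.
Step 16. [r6c2∈{1}] nothing but 1 survives at r6c2. So r6c2=1.
Step 17. [r2c2∈{4}] r2c2 is down to just 4 ⇒ r2c2=4.
Step 18. [r6c4∈{3}] nothing but 3 survives at r6c4. So r6c4=3.

Answer: 6 2 5 1 4 3 / 3 4 1 2 5 6 / 4 5 3 6 1 2 / 1 6 2 5 3 4 / 5 3 6 4 2 1 / 2 1 4 3 6 5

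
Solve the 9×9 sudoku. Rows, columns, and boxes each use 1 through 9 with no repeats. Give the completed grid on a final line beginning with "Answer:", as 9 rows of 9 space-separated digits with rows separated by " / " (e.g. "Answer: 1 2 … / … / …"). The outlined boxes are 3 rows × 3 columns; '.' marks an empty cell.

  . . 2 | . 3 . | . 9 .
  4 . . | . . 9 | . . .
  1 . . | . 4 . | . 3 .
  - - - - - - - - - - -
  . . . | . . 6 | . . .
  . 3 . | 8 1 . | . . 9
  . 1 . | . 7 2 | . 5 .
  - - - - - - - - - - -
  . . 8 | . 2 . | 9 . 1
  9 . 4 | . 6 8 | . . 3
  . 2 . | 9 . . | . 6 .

Step 1. [r9c5∈{5}] r9c5 is down to just 5. So r9c5=5.
Step 2. [r4c2∈{4,5,7,8,9}] col 2 places 4 nowhere but r4c2. So r4c2=4.
Step 3. [r8c7∈{2,5,7}] 5 has one home in box 9: r8c7. So r8c7=5.
Step 4. [r8c2∈{7}] nothing but 7 survives at r8c2 ⇒ r8c2=7.
Step 5. [r2c5∈{8}] only 8 remains possible at r2c5 ⇒ r2c5=8.
Step 6. [r4c8∈{1,2,7,8}] 8 has one home in col 8: r4c8 ⇒ r4c8=8.
Step 7. [r2c8∈{1,2,7}] across col 8, 1 lands solely at r2c8. So r2c8=1.
Step 8. [r3c2∈{5,6,8,9}] across col 2, 9 lands solely at r3c2 ⇒ r3c2=9.
Step 9. [r1c2∈{5,6,8}] col 2 places 8 nowhere but r1c2. So r1c2=8.
Step 10. [r2c3∈{3,5,6,7}] row 2 places 3 nowhere but r2c3. So r2c3=3.
Step 11. [r4c7∈{1,2,3,7}] r4c7 is the only open cell in row 4 admitting 1 ⇒ r4c7=1.
Step 12. [r6c7∈{3,4,6}] col 7 places 3 nowhere but r6c7. So r6c7=3.
Step 13. [r6c4∈{4}] r6c4 has the single candidate 4, so r6c4=4.
Step 14. [r6c9∈{6}] r6c9 is down to just 6. So r6c9=6.
Step 15. [r5c6∈{5}] r5c6 is down to just 5. So r5c6=5.
Step 16. [r3c6∈{7}] nothing but 7 survives at r3c6, so r3c6=7.
Step 17. [r1c1∈{5,6,7}] r1c1 is the only open cell in box 1 admitting 7. So r1c1=7.
Step 18. [r7c4∈{3,7}] 7 has one home in col 4: r7c4, so r7c4=7.
Step 19. [r5c8∈{2,4,7}] in col 8, 7 fits only at r5c8 ⇒ r5c8=7.
Step 20. [r4c9∈{2}] r4c9 has the single candidate 2, so r4c9=2.
Step 21. [r7c8∈{4}] r7c8 is down to just 4. So r7c8=4.
Step 22. [r9c6∈{1,3,4}] across row 9, 4 lands solely at r9c6, so r9c6=4.
Step 23. [r5c3∈{6}] r5c3's peers cover all but 6, so r5c3=6.
Step 24. [r3c3∈{5}] r3c3 has the single candidate 5. So r3c3=5.
Step 25. [r2c2∈{6}] r2c2 has the single candidate 6. So r2c2=6.
Step 26. [r7c1∈{3,5,6}] row 7 places 6 nowhere but r7c1, so r7c1=6.
Step 27. [r1c9∈{4,5}] r1c9 is the only open cell in col 9 admitting 4. So r1c9=4.
Step 28. [r1c4∈{1,5,6}] 5 has one home in row 1: r1c4, so r1c4=5.
Step 29. [r2c4∈{2}] only 2 remains possible at r2c4, so r2c4=2.
Step 30. [r3c7∈{2,6,8}] 2 has one home in row 3: r3c7 ⇒ r3c7=2.
Step 31. [r9c7∈{7,8}] col 7 places 8 nowhere but r9c7, so r9c7=8.
Step 32. [r4c5∈{9}] r4c5's peers cover all but 9. So r4c5=9.
Step 33. [r9c9∈{7}] r9c9 is down to just 7. So r9c9=7.
Step 34. [r4c3∈{7}] r4c3 is down to just 7, so r4c3=7.
Step 35. [r8c8∈{2}] r8c8 has the single candidate 2 ⇒ r8c8=2.
Step 36. [r1c7∈{6}] only 6 remains possible at r1c7 ⇒ r1c7=6.
Step 37. [r5c7∈{4}] nothing but 4 survives at r5c7 ⇒ r5c7=4.
Step 38. [r4c4∈{3}] only 3 remains possible at r4c4 ⇒ r4c4=3.
Step 39. [r1c6∈{1}] only 1 remains possible at r1c6 ⇒ r1c6=1.
Step 40. [r6c1∈{8}] nothing but 8 survives at r6c1 ⇒ r6c1=8.
Step 41. [r3c4∈{6}] r3c4 has the single candidate 6, so r3c4=6.
Step 42. [r6c3∈{9}] only 9 remains possible at r6c3. So r6c3=9.
Step 43. [r9c3∈{1}] r9c3's peers cover all but 1. So r9c3=1.
Step 44. [r7c2∈{5}] only 5 remains possible at r7c2 ⇒ r7c2=5.
Step 45. [r4c1∈{5}] r4c1's peers cover all but 5, so r4c1=5.
Step 46. [r5c1∈{2}] r5c1's peers cover all but 2. So r5c1=2.
Step 47. [r9c1∈{3}] r9c1 is down to just 3, so r9c1=3.
Step 48. [r3c9∈{8}] only 8 remains possible at r3c9. So r3c9=8.
Step 49. [r8c4∈{1}] r8c4 is down to just 1 ⇒ r8c4=1.
Step 50. [r2c9∈{5}] r2c9's peers cover all but 5. So r2c9=5.
Step 51. [r7c6∈{3}] r7c6 is down to just 3. So r7c6=3.
Step 52. [r2c7∈{7}] only 7 remains possible at r2c7, so r2c7=7.

Answer: 7 8 2 5 3 1 6 9 4 / 4 6 3 2 8 9 7 1 5 / 1 9 5 6 4 7 2 3 8 / 5 4 7 3 9 6 1 8 2 / 2 3 6 8 1 5 4 7 9 / 8 1 9 4 7 2 3 5 6 / 6 5 8 7 2 3 9 4 1 / 9 7 4 1 6 8 5 2 3 / 3 2 1 9 5 4 8 6 7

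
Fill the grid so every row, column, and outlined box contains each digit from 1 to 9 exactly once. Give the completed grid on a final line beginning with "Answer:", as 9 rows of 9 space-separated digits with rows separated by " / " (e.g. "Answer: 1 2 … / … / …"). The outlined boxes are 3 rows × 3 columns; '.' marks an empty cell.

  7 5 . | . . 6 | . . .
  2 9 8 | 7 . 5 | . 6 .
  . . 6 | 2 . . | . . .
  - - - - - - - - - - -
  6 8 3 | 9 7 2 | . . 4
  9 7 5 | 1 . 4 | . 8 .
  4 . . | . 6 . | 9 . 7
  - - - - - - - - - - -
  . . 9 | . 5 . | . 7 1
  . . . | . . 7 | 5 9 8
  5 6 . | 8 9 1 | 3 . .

Step 1. [r7c6∈{3}] only 3 remains possible at r7c6 ⇒ r7c6=3.
Step 2. [r2c9∈{3}] r2c9's peers cover all but 3. So r2c9=3.
Step 3. [r9c9∈{2}] only 2 remains possible at r9c9, so r9c9=2.
Step 4. [r4c7∈{1}] r4c7 has the single candidate 1, so r4c7=1.
Step 5. [r2c7∈{4}] r2c7's peers cover all but 4. So r2c7=4.
Step 6. [r7c2∈{2,4}] across row 7, 2 lands solely at r7c2 ⇒ r7c2=2.
Step 7. [r7c4∈{4,6}] in row 7, 4 fits only at r7c4 ⇒ r7c4=4.
Step 8. [r5c5∈{3}] only 3 remains possible at r5c5 ⇒ r5c5=3.
Step 9. [r6c2∈{1}] only 1 remains possible at r6c2, so r6c2=1.
Step 10. [r5c7∈{2,6}] across row 5, 2 lands solely at r5c7 ⇒ r5c7=2.
Step 11. [r3c6∈{8,9}] in col 6, 9 fits only at r3c6. So r3c6=9.
Step 12. [r4c8∈{5}] r4c8 is down to just 5. So r4c8=5.
Step 13. [r3c8∈{1}] r3c8 has the single candidate 1 ⇒ r3c8=1.
Step 14. [r1c3∈{1,4}] across box 1, 1 lands solely at r1c3. So r1c3=1.
Step 15. [r3c2∈{3,4}] in box 1, 4 fits only at r3c2, so r3c2=4.
Step 16. [r1c7∈{8}] r1c7 has the single candidate 8 ⇒ r1c7=8.
Step 17. [r8c3∈{4}] r8c3 has the single candidate 4, so r8c3=4.
Step 18. [r3c1∈{3}] r3c1 has the single candidate 3 ⇒ r3c1=3.
Step 19. [r5c9∈{6}] only 6 remains possible at r5c9, so r5c9=6.
Step 20. [r1c8∈{2}] r1c8 is down to just 2 ⇒ r1c8=2.
Step 21. [r8c1∈{1}] only 1 remains possible at r8c1, so r8c1=1.
Step 22. [r3c9∈{5}] r3c9 has the single candidate 5. So r3c9=5.
Step 23. [r6c8∈{3}] r6c8 has the single candidate 3, so r6c8=3.
Step 24. [r1c5∈{4}] r1c5's peers cover all but 4 ⇒ r1c5=4.
Step 25. [r3c7∈{7}] only 7 remains possible at r3c7, so r3c7=7.
Step 26. [r9c8∈{4}] r9c8 has the single candidate 4, so r9c8=4.
Step 27. [r6c4∈{5}] only 5 remains possible at r6c4 ⇒ r6c4=5.
Step 28. [r1c9∈{9}] r1c9 has the single candidate 9, so r1c9=9.
Step 29. [r2c5∈{1}] r2c5 has the single candidate 1, so r2c5=1.
Step 30. [r9c3∈{7}] nothing but 7 survives at r9c3, so r9c3=7.
Step 31. [r1c4∈{3}] r1c4 is down to just 3 ⇒ r1c4=3.
Step 32. [r6c3∈{2}] r6c3 has the single candidate 2 ⇒ r6c3=2.
Step 33. [r7c1∈{8}] r7c1's peers cover all but 8 ⇒ r7c1=8.
Step 34. [r3c5∈{8}] nothing but 8 survives at r3c5. So r3c5=8.
Step 35. [r6c6∈{8}] r6c6 has the single candidate 8. So r6c6=8.
Step 36. [r7c7∈{6}] only 6 remains possible at r7c7. So r7c7=6.
Step 37. [r8c4∈{6}] nothing but 6 survives at r8c4, so r8c4=6.
Step 38. [r8c2∈{3}] only 3 remains possible at r8c2 ⇒ r8c2=3.
Step 39. [r8c5∈{2}] r8c5 is down to just 2 ⇒ r8c5=2.

Answer: 7 5 1 3 4 6 8 2 9 / 2 9 8 7 1 5 4 6 3 / 3 4 6 2 8 9 7 1 5 / 6 8 3 9 7 2 1 5 4 / 9 7 5 1 3 4 2 8 6 / 4 1 2 5 6 8 9 3 7 / 8 2 9 4 5 3 6 7 1 / 1 3 4 6 2 7 5 9 8 / 5 6 7 8 9 1 3 4 2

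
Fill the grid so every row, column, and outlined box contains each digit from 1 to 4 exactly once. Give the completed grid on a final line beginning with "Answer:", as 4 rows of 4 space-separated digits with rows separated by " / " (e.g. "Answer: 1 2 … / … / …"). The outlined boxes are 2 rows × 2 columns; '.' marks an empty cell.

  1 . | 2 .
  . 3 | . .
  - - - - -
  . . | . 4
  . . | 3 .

Step 1. [r2c1∈{2,4}] r2c1 is the only open cell in row 2 admitting 2 ⇒ r2c1=2.
Step 2. [r3c3∈{1}] r3c3 is down to just 1. So r3c3=1.
Step 3. [r4c2∈{1,2,4}] in row 4, 1 fits only at r4c2. So r4c2=1.
Step 4. [r4c1∈{4}] r4c1 has the single candidate 4, so r4c1=4.
Step 5. [r3c2∈{2}] r3c2's peers cover all but 2 ⇒ r3c2=2.
Step 6. [r2c4∈{1}] r2c4 has the single candidate 1 ⇒ r2c4=1.
Step 7. [r1c2∈{4}] only 4 remains possible at r1c2 ⇒ r1c2=4.
Step 8. [r4c4∈{2}] only 2 remains possible at r4c4. So r4c4=2.
Step 9. [r3c1∈{3}] r3c1 is down to just 3 ⇒ r3c1=3.
Step 10. [r2c3∈{4}] r2c3 is down to just 4 ⇒ r2c3=4.
Step 11. [r1c4∈{3}] r1c4 has the single candidate 3. So r1c4=3.

Answer: 1 4 2 3 / 2 3 4 1 / 3 2 1 4 / 4 1 3 2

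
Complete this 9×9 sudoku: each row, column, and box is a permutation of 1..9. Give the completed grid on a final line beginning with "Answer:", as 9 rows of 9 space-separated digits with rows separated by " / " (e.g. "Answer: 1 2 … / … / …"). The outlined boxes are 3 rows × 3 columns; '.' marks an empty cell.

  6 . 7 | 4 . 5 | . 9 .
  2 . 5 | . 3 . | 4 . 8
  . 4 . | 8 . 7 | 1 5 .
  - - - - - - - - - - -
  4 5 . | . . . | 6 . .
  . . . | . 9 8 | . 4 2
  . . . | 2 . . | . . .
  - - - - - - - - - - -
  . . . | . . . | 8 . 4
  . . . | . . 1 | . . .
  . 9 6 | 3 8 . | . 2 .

Step 1. [r7c6∈{2,6,9}] 2 has one home in col 6: r7c6. So r7c6=2.
Step 2. [r1c9∈{3}] r1c9 is down to just 3, so r1c9=3.
Step 3. [r7c4∈{5,6,7,9}] r7c4 is the only open cell in row 7 admitting 9, so r7c4=9.
Step 4. [r2c2∈{1}] r2c2's peers cover all but 1, so r2c2=1.
Step 5. [r2c8∈{6,7}] across row 2, 7 lands solely at r2c8 ⇒ r2c8=7.
Step 6. [r4c3∈{1,2,3,8,9}] 2 has one home in row 4: r4c3 ⇒ r4c3=2.
Step 7. [r4c9∈{1,7,9}] 9 has one home in row 4: r4c9. So r4c9=9.
Step 8. [r2c4∈{6}] nothing but 6 survives at r2c4. So r2c4=6.
Step 9. [r6c6∈{3,4,6}] in col 6, 6 fits only at r6c6. So r6c6=6.
Step 10. [r6c5∈{1,4,5,7}] 4 has one home in row 6: r6c5, so r6c5=4.
Step 11. [r5c4∈{1,5,7}] across box 5, 5 lands solely at r5c4, so r5c4=5.
Step 12. [r8c4∈{7}] r8c4's peers cover all but 7 ⇒ r8c4=7.
Step 13. [r4c8∈{1,3,8}] row 4 places 8 nowhere but r4c8, so r4c8=8.
Step 14. [r5c2∈{3,6,7}] across row 5, 6 lands solely at r5c2. So r5c2=6.
Step 15. [r8c2∈{2,3,8}] across row 8, 2 lands solely at r8c2 ⇒ r8c2=2.
Step 16. [r8c3∈{3,4,8}] 4 has one home in row 8: r8c3. So r8c3=4.
Step 17. [r6c3∈{1,3,8,9}] in col 3, 8 fits only at r6c3 ⇒ r6c3=8.
Step 18. [r6c1∈{1,3,7,9}] r6c1 is the only open cell in row 6 admitting 9, so r6c1=9.
Step 19. [r3c1∈{3}] nothing but 3 survives at r3c1, so r3c1=3.
Step 20. [r8c7∈{3,5,9}] across row 8, 9 lands solely at r8c7, so r8c7=9.
Step 21. [r8c8∈{3,6}] r8c8 is the only open cell in row 8 admitting 3. So r8c8=3.
Step 22. [r7c8∈{1,6}] in col 8, 6 fits only at r7c8, so r7c8=6.
Step 23. [r8c9∈{5}] r8c9's peers cover all but 5. So r8c9=5.
Step 24. [r9c7∈{7}] r9c7's peers cover all but 7 ⇒ r9c7=7.
Step 25. [r5c1∈{1,7}] 7 has one home in row 5: r5c1. So r5c1=7.
Step 26. [r6c2∈{3}] r6c2 has the single candidate 3. So r6c2=3.
Step 27. [r9c1∈{1,5}] r9c1 is the only open cell in row 9 admitting 5, so r9c1=5.
Step 28. [r1c5∈{1,2}] 1 has one home in row 1: r1c5. So r1c5=1.
Step 29. [r6c8∈{1}] r6c8 has the single candidate 1. So r6c8=1.
Step 30. [r7c1∈{1}] r7c1 has the single candidate 1 ⇒ r7c1=1.
Step 31. [r3c3∈{9}] nothing but 9 survives at r3c3, so r3c3=9.
Step 32. [r1c7∈{2}] r1c7 is down to just 2 ⇒ r1c7=2.
Step 33. [r5c7∈{3}] r5c7's peers cover all but 3 ⇒ r5c7=3.
Step 34. [r8c5∈{6}] r8c5 is down to just 6, so r8c5=6.
Step 35. [r7c5∈{5}] nothing but 5 survives at r7c5, so r7c5=5.
Step 36. [r9c9∈{1}] nothing but 1 survives at r9c9, so r9c9=1.
Step 37. [r3c5∈{2}] r3c5 is down to just 2. So r3c5=2.
Step 38. [r5c3∈{1}] r5c3 is down to just 1. So r5c3=1.
Step 39. [r4c6∈{3}] only 3 remains possible at r4c6 ⇒ r4c6=3.
Step 40. [r2c6∈{9}] only 9 remains possible at r2c6 ⇒ r2c6=9.
Step 41. [r7c3∈{3}] nothing but 3 survives at r7c3, so r7c3=3.
Step 42. [r8c1∈{8}] only 8 remains possible at r8c1, so r8c1=8.
Step 43. [r6c9∈{7}] only 7 remains possible at r6c9. So r6c9=7.
Step 44. [r1c2∈{8}] r1c2's peers cover all but 8, so r1c2=8.
Step 45. [r4c5∈{7}] nothing but 7 survives at r4c5, so r4c5=7.
Step 46. [r3c9∈{6}] only 6 remains possible at r3c9. So r3c9=6.
Step 47. [r4c4∈{1}] r4c4's peers cover all but 1, so r4c4=1.
Step 48. [r7c2∈{7}] only 7 remains possible at r7c2. So r7c2=7.
Step 49. [r9c6∈{4}] r9c6's peers cover all but 4, so r9c6=4.
Step 50. [r6c7∈{5}] r6c7 has the single candidate 5, so r6c7=5.

Answer: 6 8 7 4 1 5 2 9 3 / 2 1 5 6 3 9 4 7 8 / 3 4 9 8 2 7 1 5 6 / 4 5 2 1 7 3 6 8 9 / 7 6 1 5 9 8 3 4 2 / 9 3 8 2 4 6 5 1 7 / 1 7 3 9 5 2 8 6 4 / 8 2 4 7 6 1 9 3 5 / 5 9 6 3 8 4 7 2 1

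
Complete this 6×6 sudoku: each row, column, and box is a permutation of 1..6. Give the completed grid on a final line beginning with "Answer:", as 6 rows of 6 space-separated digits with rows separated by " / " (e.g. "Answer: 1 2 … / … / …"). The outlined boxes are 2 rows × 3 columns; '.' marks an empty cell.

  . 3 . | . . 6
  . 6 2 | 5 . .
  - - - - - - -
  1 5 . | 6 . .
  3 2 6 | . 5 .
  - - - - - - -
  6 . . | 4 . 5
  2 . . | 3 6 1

Step 1. [r1c3∈{1,4,5}] box 1 places 1 nowhere but r1c3. So r1c3=1.
Step 2. [r3c6∈{2,3,4}] across col 6, 2 lands solely at r3c6. So r3c6=2.
Step 3. [r2c1∈{4}] r2c1 has the single candidate 4 ⇒ r2c1=4.
Step 4. [r3c5∈{3,4}] 3 has one home in row 3: r3c5. So r3c5=3.
Step 5. [r1c5∈{2,4}] across row 1, 4 lands solely at r1c5 ⇒ r1c5=4.
Step 6. [r6c2∈{4}] r6c2 has the single candidate 4 ⇒ r6c2=4.
Step 7. [r5c5∈{2}] r5c5's peers cover all but 2, so r5c5=2.
Step 8. [r5c2∈{1}] only 1 remains possible at r5c2. So r5c2=1.
Step 9. [r2c5∈{1}] r2c5 has the single candidate 1 ⇒ r2c5=1.
Step 10. [r1c1∈{5}] only 5 remains possible at r1c1, so r1c1=5.
Step 11. [r4c6∈{4}] r4c6 has the single candidate 4 ⇒ r4c6=4.
Step 12. [r2c6∈{3}] r2c6 has the single candidate 3 ⇒ r2c6=3.
Step 13. [r6c3∈{5}] only 5 remains possible at r6c3 ⇒ r6c3=5.
Step 14. [r1c4∈{2}] r1c4 is down to just 2. So r1c4=2.
Step 15. [r4c4∈{1}] nothing but 1 survives at r4c4 ⇒ r4c4=1.
Step 16. [r5c3∈{3}] only 3 remains possible at r5c3. So r5c3=3.
Step 17. [r3c3∈{4}] r3c3 is down to just 4. So r3c3=4.

Answer: 5 3 1 2 4 6 / 4 6 2 5 1 3 / 1 5 4 6 3 2 / 3 2 6 1 5 4 / 6 1 3 4 2 5 / 2 4 5 3 6 1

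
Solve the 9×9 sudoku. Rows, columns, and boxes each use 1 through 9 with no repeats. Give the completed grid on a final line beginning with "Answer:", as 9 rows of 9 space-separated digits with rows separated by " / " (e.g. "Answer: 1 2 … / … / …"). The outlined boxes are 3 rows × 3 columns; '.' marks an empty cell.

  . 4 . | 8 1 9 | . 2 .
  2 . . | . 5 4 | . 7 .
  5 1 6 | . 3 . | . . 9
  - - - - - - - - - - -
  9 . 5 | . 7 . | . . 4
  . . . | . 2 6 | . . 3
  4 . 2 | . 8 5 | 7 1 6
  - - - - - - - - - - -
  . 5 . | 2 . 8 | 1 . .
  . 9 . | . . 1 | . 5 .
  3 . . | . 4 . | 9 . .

Step 1. [r4c8∈{8}] nothing but 8 survives at r4c8, so r4c8=8.
Step 2. [r9c6∈{7}] nothing but 7 survives at r9c6, so r9c6=7.
Step 3. [r8c5∈{6}] r8c5 is down to just 6. So r8c5=6.
Step 4. [r1c1∈{7}] r1c1 has the single candidate 7, so r1c1=7.
Step 5. [r8c1∈{8}] only 8 remains possible at r8c1. So r8c1=8.
Step 6. [r8c4∈{3}] nothing but 3 survives at r8c4, so r8c4=3.
Step 7. [r3c7∈{4,8}] r3c7 is the only open cell in row 3 admitting 8 ⇒ r3c7=8.
Step 8. [r1c3∈{3}] r1c3's peers cover all but 3 ⇒ r1c3=3.
Step 9. [r8c7∈{2,4}] across col 7, 4 lands solely at r8c7. So r8c7=4.
Step 10. [r8c3∈{7}] r8c3's peers cover all but 7, so r8c3=7.
Step 11. [r7c1∈{6}] r7c1 has the single candidate 6 ⇒ r7c1=6.
Step 12. [r5c1∈{1}] r5c1's peers cover all but 1, so r5c1=1.
Step 13. [r1c7∈{5,6}] in row 1, 6 fits only at r1c7 ⇒ r1c7=6.
Step 14. [r2c2∈{8}] nothing but 8 survives at r2c2. So r2c2=8.
Step 15. [r9c9∈{2,8}] row 9 places 8 nowhere but r9c9, so r9c9=8.
Step 16. [r6c2∈{3}] r6c2 is down to just 3, so r6c2=3.
Step 17. [r6c4∈{9}] r6c4 has the single candidate 9 ⇒ r6c4=9.
Step 18. [r7c8∈{3}] nothing but 3 survives at r7c8, so r7c8=3.
Step 19. [r1c9∈{5}] nothing but 5 survives at r1c9, so r1c9=5.
Step 20. [r5c7∈{5}] nothing but 5 survives at r5c7. So r5c7=5.
Step 21. [r7c3∈{4}] only 4 remains possible at r7c3 ⇒ r7c3=4.
Step 22. [r4c7∈{2}] only 2 remains possible at r4c7, so r4c7=2.
Step 23. [r9c3∈{1}] only 1 remains possible at r9c3. So r9c3=1.
Step 24. [r5c4∈{4}] r5c4 is down to just 4, so r5c4=4.
Step 25. [r5c8∈{9}] only 9 remains possible at r5c8. So r5c8=9.
Step 26. [r3c6∈{2}] r3c6 has the single candidate 2. So r3c6=2.
Step 27. [r4c6∈{3}] only 3 remains possible at r4c6. So r4c6=3.
Step 28. [r4c2∈{6}] r4c2 has the single candidate 6, so r4c2=6.
Step 29. [r2c4∈{6}] r2c4's peers cover all but 6 ⇒ r2c4=6.
Step 30. [r9c2∈{2}] r9c2's peers cover all but 2 ⇒ r9c2=2.
Step 31. [r3c8∈{4}] r3c8 has the single candidate 4. So r3c8=4.
Step 32. [r7c5∈{9}] r7c5's peers cover all but 9 ⇒ r7c5=9.
Step 33. [r8c9∈{2}] only 2 remains possible at r8c9 ⇒ r8c9=2.
Step 34. [r9c8∈{6}] r9c8 has the single candidate 6 ⇒ r9c8=6.
Step 35. [r2c9∈{1}] r2c9's peers cover all but 1. So r2c9=1.
Step 36. [r3c4∈{7}] r3c4 is down to just 7, so r3c4=7.
Step 37. [r5c3∈{8}] nothing but 8 survives at r5c3 ⇒ r5c3=8.
Step 38. [r9c4∈{5}] r9c4's peers cover all but 5. So r9c4=5.
Step 39. [r5c2∈{7}] only 7 remains possible at r5c2 ⇒ r5c2=7.
Step 40. [r2c7∈{3}] only 3 remains possible at r2c7, so r2c7=3.
Step 41. [r2c3∈{9}] r2c3's peers cover all but 9 ⇒ r2c3=9.
Step 42. [r7c9∈{7}] r7c9 is down to just 7, so r7c9=7.
Step 43. [r4c4∈{1}] nothing but 1 survives at r4c4. So r4c4=1.

Answer: 7 4 3 8 1 9 6 2 5 / 2 8 9 6 5 4 3 7 1 / 5 1 6 7 3 2 8 4 9 / 9 6 5 1 7 3 2 8 4 / 1 7 8 4 2 6 5 9 3 / 4 3 2 9 8 5 7 1 6 / 6 5 4 2 9 8 1 3 7 / 8 9 7 3 6 1 4 5 2 / 3 2 1 5 4 7 9 6 8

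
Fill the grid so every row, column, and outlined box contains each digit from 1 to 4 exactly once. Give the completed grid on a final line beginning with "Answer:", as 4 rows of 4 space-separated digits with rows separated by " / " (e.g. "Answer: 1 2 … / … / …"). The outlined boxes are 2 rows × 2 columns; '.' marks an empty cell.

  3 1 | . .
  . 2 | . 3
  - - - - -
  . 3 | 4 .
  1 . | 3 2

Step 1. [r3c1∈{2}] r3c1's peers cover all but 2. So r3c1=2.
Step 2. [r1c4∈{4}] r1c4 has the single candidate 4 ⇒ r1c4=4.
Step 3. [r3c4∈{1}] nothing but 1 survives at r3c4. So r3c4=1.
Step 4. [r2c1∈{4}] r2c1 is down to just 4. So r2c1=4.
Step 5. [r1c3∈{2}] r1c3's peers cover all but 2, so r1c3=2.
Step 6. [r4c2∈{4}] r4c2 is down to just 4. So r4c2=4.
Step 7. [r2c3∈{1}] r2c3 is down to just 1 ⇒ r2c3=1.

Answer: 3 1 2 4 / 4 2 1 3 / 2 3 4 1 / 1 4 3 2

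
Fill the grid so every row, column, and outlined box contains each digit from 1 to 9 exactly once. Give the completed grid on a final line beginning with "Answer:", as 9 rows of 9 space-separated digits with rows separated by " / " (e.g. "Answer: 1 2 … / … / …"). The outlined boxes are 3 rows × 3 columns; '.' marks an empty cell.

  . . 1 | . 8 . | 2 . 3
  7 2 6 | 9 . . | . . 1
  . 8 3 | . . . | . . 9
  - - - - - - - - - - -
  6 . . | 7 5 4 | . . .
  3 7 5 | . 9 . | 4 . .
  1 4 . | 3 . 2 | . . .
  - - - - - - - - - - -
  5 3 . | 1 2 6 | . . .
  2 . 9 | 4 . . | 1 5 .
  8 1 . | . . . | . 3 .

Step 1. [r9c5∈{7}] only 7 remains possible at r9c5. So r9c5=7.
Step 2. [r8c9∈{6,7,8}] 7 has one home in row 8: r8c9. So r8c9=7.
Step 3. [r6c5∈{6}] r6c5 is down to just 6, so r6c5=6.
Step 4. [r4c8∈{1,2,8,9}] in row 4, 1 fits only at r4c8 ⇒ r4c8=1.
Step 5. [r6c3∈{8}] r6c3 has the single candidate 8 ⇒ r6c3=8.
Step 6. [r9c9∈{2,4,6}] across row 9, 2 lands solely at r9c9, so r9c9=2.
Step 7. [r4c9∈{8}] nothing but 8 survives at r4c9, so r4c9=8.
Step 8. [r9c4∈{5}] r9c4 is down to just 5 ⇒ r9c4=5.
Step 9. [r3c1∈{4}] r3c1 is down to just 4. So r3c1=4.
Step 10. [r1c8∈{4,6,7}] 4 has one home in row 1: r1c8 ⇒ r1c8=4.
Step 11. [r1c2∈{5,9}] r1c2 is the only open cell in col 2 admitting 5 ⇒ r1c2=5.
Step 12. [r5c6∈{1,8}] row 5 places 1 nowhere but r5c6. So r5c6=1.
Step 13. [r9c7∈{6,9}] 6 has one home in row 9: r9c7 ⇒ r9c7=6.
Step 14. [r3c8∈{6,7}] r3c8 is the only open cell in box 3 admitting 6 ⇒ r3c8=6.
Step 15. [r3c7∈{5,7}] in box 3, 7 fits only at r3c7 ⇒ r3c7=7.
Step 16. [r2c7∈{5,8}] 5 has one home in box 3: r2c7, so r2c7=5.
Step 17. [r6c7∈{9}] nothing but 9 survives at r6c7 ⇒ r6c7=9.
Step 18. [r2c6∈{3}] r2c6's peers cover all but 3, so r2c6=3.
Step 19. [r9c3∈{4}] r9c3 has the single candidate 4. So r9c3=4.
Step 20. [r7c8∈{8,9}] 9 has one home in row 7: r7c8, so r7c8=9.
Step 21. [r8c6∈{8}] nothing but 8 survives at r8c6. So r8c6=8.
Step 22. [r4c3∈{2}] r4c3's peers cover all but 2, so r4c3=2.
Step 23. [r3c5∈{1}] nothing but 1 survives at r3c5. So r3c5=1.
Step 24. [r7c9∈{4}] r7c9 has the single candidate 4. So r7c9=4.
Step 25. [r5c9∈{6}] r5c9 has the single candidate 6 ⇒ r5c9=6.
Step 26. [r1c6∈{7}] only 7 remains possible at r1c6, so r1c6=7.
Step 27. [r3c6∈{5}] r3c6 is down to just 5 ⇒ r3c6=5.
Step 28. [r8c2∈{6}] only 6 remains possible at r8c2. So r8c2=6.
Step 29. [r2c5∈{4}] only 4 remains possible at r2c5 ⇒ r2c5=4.
Step 30. [r7c3∈{7}] r7c3's peers cover all but 7 ⇒ r7c3=7.
Step 31. [r6c8∈{7}] r6c8 is down to just 7 ⇒ r6c8=7.
Step 32. [r4c7∈{3}] nothing but 3 survives at r4c7. So r4c7=3.
Step 33. [r1c4∈{6}] nothing but 6 survives at r1c4 ⇒ r1c4=6.
Step 34. [r5c4∈{8}] only 8 remains possible at r5c4 ⇒ r5c4=8.
Step 35. [r7c7∈{8}] only 8 remains possible at r7c7, so r7c7=8.
Step 36. [r9c6∈{9}] nothing but 9 survives at r9c6, so r9c6=9.
Step 37. [r3c4∈{2}] r3c4 has the single candidate 2. So r3c4=2.
Step 38. [r8c5∈{3}] nothing but 3 survives at r8c5. So r8c5=3.
Step 39. [r2c8∈{8}] r2c8's peers cover all but 8 ⇒ r2c8=8.
Step 40. [r1c1∈{9}] r1c1 is down to just 9 ⇒ r1c1=9.
Step 41. [r5c8∈{2}] r5c8 is down to just 2 ⇒ r5c8=2.
Step 42. [r4c2∈{9}] r4c2's peers cover all but 9, so r4c2=9.
Step 43. [r6c9∈{5}] only 5 remains possible at r6c9 ⇒ r6c9=5.

Answer: 9 5 1 6 8 7 2 4 3 / 7 2 6 9 4 3 5 8 1 / 4 8 3 2 1 5 7 6 9 / 6 9 2 7 5 4 3 1 8 / 3 7 5 8 9 1 4 2 6 / 1 4 8 3 6 2 9 7 5 / 5 3 7 1 2 6 8 9 4 / 2 6 9 4 3 8 1 5 7 / 8 1 4 5 7 9 6 3 2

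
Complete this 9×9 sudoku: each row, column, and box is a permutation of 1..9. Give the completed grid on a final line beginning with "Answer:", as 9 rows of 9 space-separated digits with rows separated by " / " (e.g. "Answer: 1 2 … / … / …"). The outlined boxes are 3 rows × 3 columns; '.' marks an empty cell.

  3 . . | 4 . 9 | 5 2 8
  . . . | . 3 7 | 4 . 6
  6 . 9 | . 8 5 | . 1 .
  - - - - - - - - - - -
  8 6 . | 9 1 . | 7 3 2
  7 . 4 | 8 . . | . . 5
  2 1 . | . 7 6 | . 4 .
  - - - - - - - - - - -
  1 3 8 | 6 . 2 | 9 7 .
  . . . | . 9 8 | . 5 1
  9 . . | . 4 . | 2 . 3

Step 1. [r1c2∈{7}] nothing but 7 survives at r1c2 ⇒ r1c2=7.
Step 2. [r2c4∈{1,2}] box 2 places 1 nowhere but r2c4. So r2c4=1.
Step 3. [r8c7∈{6}] nothing but 6 survives at r8c7, so r8c7=6.
Step 4. [r6c4∈{3,5}] across box 5, 5 lands solely at r6c4 ⇒ r6c4=5.
Step 5. [r9c3∈{5,6,7}] r9c3 is the only open cell in row 9 admitting 6, so r9c3=6.
Step 6. [r2c1∈{5}] only 5 remains possible at r2c1. So r2c1=5.
Step 7. [r2c3∈{2}] r2c3 is down to just 2, so r2c3=2.
Step 8. [r5c2∈{9}] only 9 remains possible at r5c2, so r5c2=9.
Step 9. [r9c4∈{7}] r9c4 has the single candidate 7, so r9c4=7.
Step 10. [r3c2∈{4}] nothing but 4 survives at r3c2 ⇒ r3c2=4.
Step 11. [r8c2∈{2}] r8c2 has the single candidate 2. So r8c2=2.
Step 12. [r5c7∈{1}] only 1 remains possible at r5c7. So r5c7=1.
Step 13. [r4c3∈{5}] r4c3 has the single candidate 5, so r4c3=5.
Step 14. [r9c2∈{5}] r9c2's peers cover all but 5. So r9c2=5.
Step 15. [r6c9∈{9}] r6c9 has the single candidate 9. So r6c9=9.
Step 16. [r2c8∈{9}] r2c8 has the single candidate 9, so r2c8=9.
Step 17. [r9c8∈{8}] r9c8 has the single candidate 8, so r9c8=8.
Step 18. [r3c7∈{3}] r3c7's peers cover all but 3. So r3c7=3.
Step 19. [r1c3∈{1}] r1c3's peers cover all but 1. So r1c3=1.
Step 20. [r6c3∈{3}] r6c3's peers cover all but 3. So r6c3=3.
Step 21. [r9c6∈{1}] r9c6 has the single candidate 1 ⇒ r9c6=1.
Step 22. [r5c6∈{3}] only 3 remains possible at r5c6 ⇒ r5c6=3.
Step 23. [r7c5∈{5}] r7c5's peers cover all but 5, so r7c5=5.
Step 24. [r7c9∈{4}] r7c9 has the single candidate 4 ⇒ r7c9=4.
Step 25. [r5c5∈{2}] nothing but 2 survives at r5c5, so r5c5=2.
Step 26. [r5c8∈{6}] r5c8 has the single candidate 6 ⇒ r5c8=6.
Step 27. [r8c4∈{3}] r8c4 has the single candidate 3. So r8c4=3.
Step 28. [r4c6∈{4}] nothing but 4 survives at r4c6 ⇒ r4c6=4.
Step 29. [r6c7∈{8}] r6c7's peers cover all but 8. So r6c7=8.
Step 30. [r8c1∈{4}] only 4 remains possible at r8c1. So r8c1=4.
Step 31. [r8c3∈{7}] r8c3's peers cover all but 7 ⇒ r8c3=7.
Step 32. [r1c5∈{6}] r1c5 has the single candidate 6, so r1c5=6.
Step 33. [r3c4∈{2}] r3c4 has the single candidate 2, so r3c4=2.
Step 34. [r3c9∈{7}] only 7 remains possible at r3c9 ⇒ r3c9=7.
Step 35. [r2c2∈{8}] r2c2's peers cover all but 8. So r2c2=8.

Answer: 3 7 1 4 6 9 5 2 8 / 5 8 2 1 3 7 4 9 6 / 6 4 9 2 8 5 3 1 7 / 8 6 5 9 1 4 7 3 2 / 7 9 4 8 2 3 1 6 5 / 2 1 3 5 7 6 8 4 9 / 1 3 8 6 5 2 9 7 4 / 4 2 7 3 9 8 6 5 1 / 9 5 6 7 4 1 2 8 3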